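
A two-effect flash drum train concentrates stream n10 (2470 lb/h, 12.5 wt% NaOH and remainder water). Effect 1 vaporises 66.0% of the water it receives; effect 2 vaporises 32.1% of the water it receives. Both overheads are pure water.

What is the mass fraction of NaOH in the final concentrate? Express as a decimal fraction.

0.382

water in feed = 2470×0.875 = 2161.2 lb/h.
After stage 1: water left = (1−0.660)×2161.2 = 734.83; stream total = 1043.6 lb/h.
After stage 2: water left = (1−0.321)×734.83 = 498.95; final concentrate = 807.7 lb/h.
NaOH fraction = 308.75/807.7 = 0.382.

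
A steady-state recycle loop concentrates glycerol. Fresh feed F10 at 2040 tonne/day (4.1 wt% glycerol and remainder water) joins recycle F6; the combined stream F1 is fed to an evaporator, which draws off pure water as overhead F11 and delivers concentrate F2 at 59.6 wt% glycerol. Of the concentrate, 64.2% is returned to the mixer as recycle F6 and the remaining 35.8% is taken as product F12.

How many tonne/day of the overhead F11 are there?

Overall glycerol balance (none leaves overhead): glycerol in fresh feed = glycerol in product, i.e. 2040×0.041 = (1−0.642)·F2·0.596.
F2 = 83.64/(0.596×0.358) = 392 tonne/day.
Recycle F6 = 0.642×392 = 251.66 tonne/day.
Combined feed F1 = 2040 + 251.66 = 2291.7 tonne/day.
Overhead F11 = F1 − F2 = 2291.7 − 392 = 1899.7 tonne/day.

1900 tonne/day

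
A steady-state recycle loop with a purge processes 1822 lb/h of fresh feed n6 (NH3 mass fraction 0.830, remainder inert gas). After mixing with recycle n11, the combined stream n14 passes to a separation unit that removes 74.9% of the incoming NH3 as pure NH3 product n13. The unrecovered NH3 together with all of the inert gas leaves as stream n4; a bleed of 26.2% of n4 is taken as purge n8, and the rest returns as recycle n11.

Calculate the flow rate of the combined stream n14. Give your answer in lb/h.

inert gas enters only via n6 and leaves only via the purge: 1822×0.170 = 0.262×(inert gas in n4), and the separation unit passes all inert gas, so inert gas in n14 = inert gas in n4 = 1182.2 lb/h.
NH3 in n14: m_A = 1822×0.830 + (1−0.262)·(1−0.749)·m_A, so m_A = 1512.3/0.8148 = 1856.1 lb/h.
n14 = 1856.1 + 1182.2 = 3038.3 lb/h.

3038 lb/h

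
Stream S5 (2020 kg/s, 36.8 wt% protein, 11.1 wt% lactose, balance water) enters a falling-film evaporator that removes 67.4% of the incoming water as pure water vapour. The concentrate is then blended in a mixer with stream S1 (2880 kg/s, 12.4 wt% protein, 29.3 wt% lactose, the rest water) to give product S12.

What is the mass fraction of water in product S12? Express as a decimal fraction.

0.483

Vapour removed = 0.674×0.521×2020 = 709.33 kg/s; concentrate = 1310.7 kg/s.
water reaching the mixer = 343.09 (from concentrate) + 2880×0.583 = 2022.1 kg/s.
Product flow = 1310.7 + 2880 = 4190.7 kg/s; water fraction = 0.483.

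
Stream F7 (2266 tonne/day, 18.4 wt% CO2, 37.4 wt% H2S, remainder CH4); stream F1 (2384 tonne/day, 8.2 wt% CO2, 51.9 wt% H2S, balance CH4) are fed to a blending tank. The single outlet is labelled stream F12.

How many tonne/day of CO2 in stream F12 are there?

612.4 tonne/day

CO2 out = CO2 in = 2266×0.184 + 2384×0.082 = 612.43 tonne/day.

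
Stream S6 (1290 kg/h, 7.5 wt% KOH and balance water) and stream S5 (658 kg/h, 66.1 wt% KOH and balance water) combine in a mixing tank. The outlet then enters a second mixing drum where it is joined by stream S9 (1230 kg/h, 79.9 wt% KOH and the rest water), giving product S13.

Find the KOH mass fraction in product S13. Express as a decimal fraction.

0.477

Overall, product flow = 3178 kg/h.
KOH in = 1290×0.075 + 658×0.661 + 1230×0.799 = 1514.5 kg/h.
KOH fraction in S13 = 0.477.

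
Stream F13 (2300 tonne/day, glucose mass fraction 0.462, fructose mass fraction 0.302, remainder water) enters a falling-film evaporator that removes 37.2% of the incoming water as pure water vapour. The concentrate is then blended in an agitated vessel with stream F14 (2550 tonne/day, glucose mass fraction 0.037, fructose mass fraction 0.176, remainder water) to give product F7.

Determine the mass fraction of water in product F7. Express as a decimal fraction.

0.505

Vapour removed = 0.372×0.236×2300 = 201.92 tonne/day; concentrate = 2098.1 tonne/day.
water reaching the mixer = 340.88 (from concentrate) + 2550×0.787 = 2347.7 tonne/day.
Product flow = 2098.1 + 2550 = 4648.1 tonne/day; water fraction = 0.505.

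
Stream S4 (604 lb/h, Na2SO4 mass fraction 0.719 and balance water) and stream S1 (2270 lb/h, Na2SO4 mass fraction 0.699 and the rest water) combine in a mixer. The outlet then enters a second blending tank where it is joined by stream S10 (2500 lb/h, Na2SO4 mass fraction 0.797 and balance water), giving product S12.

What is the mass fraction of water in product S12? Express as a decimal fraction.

Overall, product flow = 5374 lb/h.
water in = 604×0.281 + 2270×0.301 + 2500×0.203 = 1360.5 lb/h.
water fraction in S12 = 0.253.

0.253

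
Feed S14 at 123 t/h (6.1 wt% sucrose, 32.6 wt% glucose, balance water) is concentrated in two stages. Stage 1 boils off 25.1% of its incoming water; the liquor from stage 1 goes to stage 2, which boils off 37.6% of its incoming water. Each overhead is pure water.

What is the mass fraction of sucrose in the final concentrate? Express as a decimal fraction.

water in feed = 123×0.613 = 75.399 t/h.
After stage 1: water left = (1−0.251)×75.399 = 56.474; stream total = 104.07 t/h.
After stage 2: water left = (1−0.376)×56.474 = 35.24; final concentrate = 82.841 t/h.
sucrose fraction = 7.503/82.841 = 0.091.

0.091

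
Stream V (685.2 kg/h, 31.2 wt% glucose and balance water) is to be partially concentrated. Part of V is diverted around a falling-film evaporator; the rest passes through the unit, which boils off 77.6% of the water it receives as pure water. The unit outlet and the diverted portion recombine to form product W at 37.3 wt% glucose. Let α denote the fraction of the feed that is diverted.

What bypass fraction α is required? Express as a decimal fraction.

0.694

All 685.2×0.312 = 213.78 kg/h of glucose reaches W, so W = 213.78/0.373 = 573.14 kg/h and vapour = 112.06 kg/h.
The evaporator receives (1−α)·685.2 of feed at 0.688 water and removes 0.776 of that water:
0.776×0.688×(1−α)×685.2 = 112.06
(1−α) = 112.06/365.82 = 0.3063;  α = 0.6937.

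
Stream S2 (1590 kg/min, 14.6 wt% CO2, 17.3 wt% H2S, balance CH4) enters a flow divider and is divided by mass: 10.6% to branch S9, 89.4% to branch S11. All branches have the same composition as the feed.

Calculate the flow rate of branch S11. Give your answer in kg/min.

Branch S11 flow = 0.894×1590 = 1421.5 kg/min.

1421 kg/min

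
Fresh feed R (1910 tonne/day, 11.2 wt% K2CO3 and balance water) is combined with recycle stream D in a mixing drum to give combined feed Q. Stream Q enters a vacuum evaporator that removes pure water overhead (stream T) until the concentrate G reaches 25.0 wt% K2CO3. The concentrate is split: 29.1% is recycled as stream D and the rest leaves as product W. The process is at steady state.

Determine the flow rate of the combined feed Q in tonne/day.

Overall K2CO3 balance (none leaves overhead): K2CO3 in fresh feed = K2CO3 in product, i.e. 1910×0.112 = (1−0.291)·G·0.250.
G = 213.92/(0.250×0.709) = 1206.9 tonne/day.
Recycle D = 0.291×1206.9 = 351.2 tonne/day.
Combined feed Q = 1910 + 351.2 = 2261.2 tonne/day.

2261 tonne/day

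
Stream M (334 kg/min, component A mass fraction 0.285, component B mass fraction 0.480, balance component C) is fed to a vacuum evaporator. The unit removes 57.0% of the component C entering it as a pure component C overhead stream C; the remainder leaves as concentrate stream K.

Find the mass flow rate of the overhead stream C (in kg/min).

44.74 kg/min

component C entering = 334×0.235 = 78.49 kg/min; overhead removed = 0.570×78.49 = 44.739 kg/min.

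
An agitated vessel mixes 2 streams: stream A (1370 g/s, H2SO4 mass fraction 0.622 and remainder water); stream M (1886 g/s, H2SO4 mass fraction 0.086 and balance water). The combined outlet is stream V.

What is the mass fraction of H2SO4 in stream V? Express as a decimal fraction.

0.312

Total flow out = 1370 + 1886 = 3256 g/s.
H2SO4 in = 1370×0.622 + 1886×0.086 = 1014.3 g/s.
H2SO4 mass fraction in V = 1014.3/3256 = 0.312.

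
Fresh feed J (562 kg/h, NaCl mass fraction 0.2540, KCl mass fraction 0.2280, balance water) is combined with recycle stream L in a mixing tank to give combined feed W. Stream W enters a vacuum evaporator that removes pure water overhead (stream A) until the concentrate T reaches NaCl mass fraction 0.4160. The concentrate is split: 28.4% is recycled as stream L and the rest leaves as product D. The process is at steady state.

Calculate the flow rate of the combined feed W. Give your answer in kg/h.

698.1 kg/h

Overall NaCl balance (none leaves overhead): NaCl in fresh feed = NaCl in product, i.e. 562×0.254 = (1−0.284)·T·0.416.
T = 142.75/(0.416×0.716) = 479.25 kg/h.
Recycle L = 0.284×479.25 = 136.11 kg/h.
Combined feed W = 562 + 136.11 = 698.11 kg/h.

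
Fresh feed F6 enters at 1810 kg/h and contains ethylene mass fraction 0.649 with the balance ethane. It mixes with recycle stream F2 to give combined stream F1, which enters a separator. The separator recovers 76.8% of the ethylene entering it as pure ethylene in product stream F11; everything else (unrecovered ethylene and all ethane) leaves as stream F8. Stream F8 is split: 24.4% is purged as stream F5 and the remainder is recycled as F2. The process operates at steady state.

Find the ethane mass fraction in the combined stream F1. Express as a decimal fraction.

0.646

ethane enters only via F6 and leaves only via the purge: 1810×0.351 = 0.244×(ethane in F8), and the separator passes all ethane, so ethane in F1 = ethane in F8 = 2603.7 kg/h.
ethylene in F1: m_A = 1810×0.649 + (1−0.244)·(1−0.768)·m_A, so m_A = 1174.7/0.8246 = 1424.5 kg/h.
F1 = 1424.5 + 2603.7 = 4028.3 kg/h.
ethane fraction in F1 = 2603.7/4028.3 = 0.646.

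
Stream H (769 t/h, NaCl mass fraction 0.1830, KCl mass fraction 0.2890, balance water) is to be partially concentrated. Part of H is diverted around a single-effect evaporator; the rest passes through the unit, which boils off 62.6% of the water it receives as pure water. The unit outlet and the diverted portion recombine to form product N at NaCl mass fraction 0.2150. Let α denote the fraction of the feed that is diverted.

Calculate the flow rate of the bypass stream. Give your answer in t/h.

All 769×0.183 = 140.73 t/h of NaCl reaches N, so N = 140.73/0.215 = 654.54 t/h and vapour = 114.46 t/h.
The evaporator receives (1−α)·769 of feed at 0.528 water and removes 0.626 of that water:
0.626×0.528×(1−α)×769 = 114.46
(1−α) = 114.46/254.18 = 0.4503;  α = 0.5497.
Bypass flow = 0.5497×769 = 422.72 t/h.

422.7 t/h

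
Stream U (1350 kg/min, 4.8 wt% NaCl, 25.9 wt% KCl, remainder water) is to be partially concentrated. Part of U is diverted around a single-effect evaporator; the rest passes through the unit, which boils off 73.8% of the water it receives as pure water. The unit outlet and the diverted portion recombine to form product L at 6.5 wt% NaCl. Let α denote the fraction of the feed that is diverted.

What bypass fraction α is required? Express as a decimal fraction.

0.489

All 1350×0.048 = 64.8 kg/min of NaCl reaches L, so L = 64.8/0.065 = 996.92 kg/min and vapour = 353.08 kg/min.
The evaporator receives (1−α)·1350 of feed at 0.693 water and removes 0.738 of that water:
0.738×0.693×(1−α)×1350 = 353.08
(1−α) = 353.08/690.44 = 0.5114;  α = 0.4886.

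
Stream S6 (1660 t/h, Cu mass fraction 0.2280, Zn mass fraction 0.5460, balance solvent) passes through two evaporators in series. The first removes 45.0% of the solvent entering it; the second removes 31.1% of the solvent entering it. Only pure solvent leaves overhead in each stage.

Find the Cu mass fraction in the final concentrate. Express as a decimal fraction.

solvent in feed = 1660×0.226 = 375.16 t/h.
After stage 1: solvent left = (1−0.450)×375.16 = 206.34; stream total = 1491.2 t/h.
After stage 2: solvent left = (1−0.311)×206.34 = 142.17; final concentrate = 1427 t/h.
Cu fraction = 378.48/1427 = 0.2652.

0.2652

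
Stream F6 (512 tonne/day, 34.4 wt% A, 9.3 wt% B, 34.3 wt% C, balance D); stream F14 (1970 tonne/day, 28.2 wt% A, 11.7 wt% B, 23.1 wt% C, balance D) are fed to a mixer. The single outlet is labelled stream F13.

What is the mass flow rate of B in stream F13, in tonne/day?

278.1 tonne/day

B out = B in = 512×0.093 + 1970×0.117 = 278.11 tonne/day.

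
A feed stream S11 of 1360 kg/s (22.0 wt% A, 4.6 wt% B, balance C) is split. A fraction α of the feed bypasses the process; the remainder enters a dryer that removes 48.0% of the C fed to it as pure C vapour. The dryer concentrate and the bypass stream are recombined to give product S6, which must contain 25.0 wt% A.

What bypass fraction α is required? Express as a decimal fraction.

0.659

All 1360×0.220 = 299.2 kg/s of A reaches S6, so S6 = 299.2/0.250 = 1196.8 kg/s and vapour = 163.2 kg/s.
The evaporator receives (1−α)·1360 of feed at 0.734 C and removes 0.480 of that C:
0.480×0.734×(1−α)×1360 = 163.2
(1−α) = 163.2/479.16 = 0.3406;  α = 0.6594.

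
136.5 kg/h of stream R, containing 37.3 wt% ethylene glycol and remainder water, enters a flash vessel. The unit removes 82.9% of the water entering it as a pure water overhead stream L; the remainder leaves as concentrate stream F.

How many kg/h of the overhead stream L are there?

water entering = 136.5×0.627 = 85.585 kg/h; overhead removed = 0.829×85.585 = 70.95 kg/h.

70.95 kg/h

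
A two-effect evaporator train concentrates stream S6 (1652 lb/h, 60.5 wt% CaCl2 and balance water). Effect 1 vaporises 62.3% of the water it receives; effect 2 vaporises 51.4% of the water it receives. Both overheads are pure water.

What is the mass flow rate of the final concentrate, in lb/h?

1119 lb/h

water in feed = 1652×0.395 = 652.54 lb/h.
After stage 1: water left = (1−0.623)×652.54 = 246.01; stream total = 1245.5 lb/h.
After stage 2: water left = (1−0.514)×246.01 = 119.56; final concentrate = 1119 lb/h.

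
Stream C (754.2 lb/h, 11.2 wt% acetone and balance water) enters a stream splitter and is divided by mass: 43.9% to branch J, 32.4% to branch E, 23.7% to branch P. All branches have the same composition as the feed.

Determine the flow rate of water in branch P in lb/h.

158.7 lb/h

Branch P total = 0.237×754.2 = 178.75 lb/h.
water in P = 0.888×178.75 = 158.73 lb/h.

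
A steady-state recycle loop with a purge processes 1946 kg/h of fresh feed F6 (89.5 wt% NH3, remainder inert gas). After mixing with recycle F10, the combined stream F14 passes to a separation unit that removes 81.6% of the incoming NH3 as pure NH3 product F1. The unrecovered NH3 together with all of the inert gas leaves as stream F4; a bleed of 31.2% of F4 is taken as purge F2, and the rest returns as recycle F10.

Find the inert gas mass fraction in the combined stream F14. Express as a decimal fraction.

0.247

inert gas enters only via F6 and leaves only via the purge: 1946×0.105 = 0.312×(inert gas in F4), and the separation unit passes all inert gas, so inert gas in F14 = inert gas in F4 = 654.9 kg/h.
NH3 in F14: m_A = 1946×0.895 + (1−0.312)·(1−0.816)·m_A, so m_A = 1741.7/0.8734 = 1994.1 kg/h.
F14 = 1994.1 + 654.9 = 2649 kg/h.
inert gas fraction in F14 = 654.9/2649 = 0.247.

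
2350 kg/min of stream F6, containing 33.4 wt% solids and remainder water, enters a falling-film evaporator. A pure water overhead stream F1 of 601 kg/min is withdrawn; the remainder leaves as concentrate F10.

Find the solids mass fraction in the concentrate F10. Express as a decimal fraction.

solids is not removed: 2350×0.334 = 784.9 kg/min of solids enters F10.
Concentrate = 2350 − 601 = 1749 kg/min.
Mass fraction = 784.9/1749 = 0.449.

0.449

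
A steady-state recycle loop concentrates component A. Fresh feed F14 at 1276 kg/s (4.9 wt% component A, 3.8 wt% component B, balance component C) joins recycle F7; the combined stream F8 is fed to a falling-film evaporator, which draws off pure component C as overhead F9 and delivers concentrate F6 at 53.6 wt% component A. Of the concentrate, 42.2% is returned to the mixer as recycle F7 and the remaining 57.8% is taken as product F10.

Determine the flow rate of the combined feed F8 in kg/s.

Overall component A balance (none leaves overhead): component A in fresh feed = component A in product, i.e. 1276×0.049 = (1−0.422)·F6·0.536.
F6 = 62.524/(0.536×0.578) = 201.82 kg/s.
Recycle F7 = 0.422×201.82 = 85.166 kg/s.
Combined feed F8 = 1276 + 85.166 = 1361.2 kg/s.

1361 kg/s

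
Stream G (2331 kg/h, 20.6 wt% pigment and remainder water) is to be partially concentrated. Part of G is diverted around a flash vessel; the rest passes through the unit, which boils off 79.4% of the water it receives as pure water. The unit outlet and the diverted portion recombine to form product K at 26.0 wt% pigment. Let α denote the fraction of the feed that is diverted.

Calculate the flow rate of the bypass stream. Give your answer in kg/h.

1563 kg/h

All 2331×0.206 = 480.19 kg/h of pigment reaches K, so K = 480.19/0.260 = 1846.9 kg/h and vapour = 484.13 kg/h.
The evaporator receives (1−α)·2331 of feed at 0.794 water and removes 0.794 of that water:
0.794×0.794×(1−α)×2331 = 484.13
(1−α) = 484.13/1469.5 = 0.3294;  α = 0.6706.
Bypass flow = 0.6706×2331 = 1563.1 kg/h.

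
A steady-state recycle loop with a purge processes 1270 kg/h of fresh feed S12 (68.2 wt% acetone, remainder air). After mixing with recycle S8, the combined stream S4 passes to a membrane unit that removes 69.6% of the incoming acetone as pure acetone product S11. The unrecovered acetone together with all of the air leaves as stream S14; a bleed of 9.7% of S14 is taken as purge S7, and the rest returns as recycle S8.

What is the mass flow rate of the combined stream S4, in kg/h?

air enters only via S12 and leaves only via the purge: 1270×0.318 = 0.097×(air in S14), and the membrane unit passes all air, so air in S4 = air in S14 = 4163.5 kg/h.
acetone in S4: m_A = 1270×0.682 + (1−0.097)·(1−0.696)·m_A, so m_A = 866.14/0.7255 = 1193.9 kg/h.
S4 = 1193.9 + 4163.5 = 5357.4 kg/h.

5357 kg/h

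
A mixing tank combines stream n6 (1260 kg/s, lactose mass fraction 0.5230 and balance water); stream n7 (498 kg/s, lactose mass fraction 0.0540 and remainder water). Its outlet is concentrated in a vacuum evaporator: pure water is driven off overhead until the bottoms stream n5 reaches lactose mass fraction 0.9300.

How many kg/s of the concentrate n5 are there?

lactose entering = 1260×0.523 + 498×0.054 = 685.87 kg/s.
All lactose reports to n5, so n5 = 685.87/0.930 = 737.5 kg/s.

737.5 kg/s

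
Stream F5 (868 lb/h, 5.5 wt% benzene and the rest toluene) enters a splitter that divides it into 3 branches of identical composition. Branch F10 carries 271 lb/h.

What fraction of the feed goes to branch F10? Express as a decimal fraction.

Fraction to F10 = 271/868 = 0.3122.

0.312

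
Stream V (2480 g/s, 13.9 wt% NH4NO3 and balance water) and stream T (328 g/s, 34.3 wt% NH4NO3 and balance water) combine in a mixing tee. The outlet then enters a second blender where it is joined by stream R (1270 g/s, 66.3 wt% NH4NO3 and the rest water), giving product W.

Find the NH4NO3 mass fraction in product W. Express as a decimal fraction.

0.3186

Overall, product flow = 4078 g/s.
NH4NO3 in = 2480×0.139 + 328×0.343 + 1270×0.663 = 1299.2 g/s.
NH4NO3 fraction in W = 0.3186.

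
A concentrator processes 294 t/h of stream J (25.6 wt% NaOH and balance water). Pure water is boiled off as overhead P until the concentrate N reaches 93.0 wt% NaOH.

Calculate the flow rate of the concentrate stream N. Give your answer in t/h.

NaOH is conserved: 294×0.256 = 75.264 t/h all reports to the concentrate.
Concentrate = 75.264/(target fraction) = 80.929 t/h.

80.93 t/h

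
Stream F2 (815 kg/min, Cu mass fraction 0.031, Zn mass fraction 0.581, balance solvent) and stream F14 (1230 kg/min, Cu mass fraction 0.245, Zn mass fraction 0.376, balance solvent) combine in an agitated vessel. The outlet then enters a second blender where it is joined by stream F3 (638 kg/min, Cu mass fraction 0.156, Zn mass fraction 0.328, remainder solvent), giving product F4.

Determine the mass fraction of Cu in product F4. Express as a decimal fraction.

Overall, product flow = 2683 kg/min.
Cu in = 815×0.031 + 1230×0.245 + 638×0.156 = 426.14 kg/min.
Cu fraction in F4 = 0.159.

0.159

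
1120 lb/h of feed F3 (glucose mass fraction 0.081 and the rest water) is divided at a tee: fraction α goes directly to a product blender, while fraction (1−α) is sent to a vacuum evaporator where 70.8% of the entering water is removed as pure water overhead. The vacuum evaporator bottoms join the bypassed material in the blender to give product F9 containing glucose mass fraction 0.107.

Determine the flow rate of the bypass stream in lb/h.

701.7 lb/h

All 1120×0.081 = 90.72 lb/h of glucose reaches F9, so F9 = 90.72/0.107 = 847.85 lb/h and vapour = 272.15 lb/h.
The evaporator receives (1−α)·1120 of feed at 0.919 water and removes 0.708 of that water:
0.708×0.919×(1−α)×1120 = 272.15
(1−α) = 272.15/728.73 = 0.3735;  α = 0.6265.
Bypass flow = 0.6265×1120 = 701.73 lb/h.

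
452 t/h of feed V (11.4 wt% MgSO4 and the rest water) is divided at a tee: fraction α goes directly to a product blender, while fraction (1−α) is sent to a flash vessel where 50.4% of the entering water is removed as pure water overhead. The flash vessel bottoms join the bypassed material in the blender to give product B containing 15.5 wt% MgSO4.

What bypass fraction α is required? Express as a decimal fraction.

All 452×0.114 = 51.528 t/h of MgSO4 reaches B, so B = 51.528/0.155 = 332.44 t/h and vapour = 119.56 t/h.
The evaporator receives (1−α)·452 of feed at 0.886 water and removes 0.504 of that water:
0.504×0.886×(1−α)×452 = 119.56
(1−α) = 119.56/201.84 = 0.5924;  α = 0.4076.

0.408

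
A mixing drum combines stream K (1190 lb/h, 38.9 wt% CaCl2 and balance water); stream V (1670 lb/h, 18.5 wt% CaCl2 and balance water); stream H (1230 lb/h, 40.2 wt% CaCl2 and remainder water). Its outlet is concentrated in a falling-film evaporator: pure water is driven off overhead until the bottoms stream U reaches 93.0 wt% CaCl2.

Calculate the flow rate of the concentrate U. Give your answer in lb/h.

1362 lb/h

CaCl2 entering = 1190×0.389 + 1670×0.185 + 1230×0.402 = 1266.3 lb/h.
All CaCl2 reports to U, so U = 1266.3/0.930 = 1361.6 lb/h.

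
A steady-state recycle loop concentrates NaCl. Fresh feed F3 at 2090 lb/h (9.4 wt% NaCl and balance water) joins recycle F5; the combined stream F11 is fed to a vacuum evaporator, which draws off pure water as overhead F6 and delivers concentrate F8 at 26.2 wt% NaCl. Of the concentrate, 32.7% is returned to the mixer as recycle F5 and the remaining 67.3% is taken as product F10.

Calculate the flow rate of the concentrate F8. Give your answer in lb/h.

1114 lb/h

Overall NaCl balance (none leaves overhead): NaCl in fresh feed = NaCl in product, i.e. 2090×0.094 = (1−0.327)·F8·0.262.
F8 = 196.46/(0.262×0.673) = 1114.2 lb/h.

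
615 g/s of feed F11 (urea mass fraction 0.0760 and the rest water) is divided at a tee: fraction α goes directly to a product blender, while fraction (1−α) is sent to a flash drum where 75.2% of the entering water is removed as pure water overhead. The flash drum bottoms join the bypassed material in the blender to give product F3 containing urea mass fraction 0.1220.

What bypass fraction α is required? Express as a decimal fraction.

0.457

All 615×0.076 = 46.74 g/s of urea reaches F3, so F3 = 46.74/0.122 = 383.11 g/s and vapour = 231.89 g/s.
The evaporator receives (1−α)·615 of feed at 0.924 water and removes 0.752 of that water:
0.752×0.924×(1−α)×615 = 231.89
(1−α) = 231.89/427.33 = 0.5426;  α = 0.4574.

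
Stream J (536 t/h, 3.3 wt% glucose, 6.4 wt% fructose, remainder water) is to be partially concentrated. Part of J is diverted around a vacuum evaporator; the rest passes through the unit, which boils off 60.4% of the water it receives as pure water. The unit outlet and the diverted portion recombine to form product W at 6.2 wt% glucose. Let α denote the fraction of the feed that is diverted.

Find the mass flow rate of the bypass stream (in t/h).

All 536×0.033 = 17.688 t/h of glucose reaches W, so W = 17.688/0.062 = 285.29 t/h and vapour = 250.71 t/h.
The evaporator receives (1−α)·536 of feed at 0.903 water and removes 0.604 of that water:
0.604×0.903×(1−α)×536 = 250.71
(1−α) = 250.71/292.34 = 0.8576;  α = 0.1424.
Bypass flow = 0.1424×536 = 76.33 t/h.

76.33 t/h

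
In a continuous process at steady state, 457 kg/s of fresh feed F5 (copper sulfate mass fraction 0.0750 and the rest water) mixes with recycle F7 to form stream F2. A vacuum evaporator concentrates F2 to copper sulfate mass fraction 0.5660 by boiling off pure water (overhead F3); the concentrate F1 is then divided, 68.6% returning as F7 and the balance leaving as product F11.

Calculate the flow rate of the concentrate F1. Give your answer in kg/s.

Overall copper sulfate balance (none leaves overhead): copper sulfate in fresh feed = copper sulfate in product, i.e. 457×0.075 = (1−0.686)·F1·0.566.
F1 = 34.275/(0.566×0.314) = 192.86 kg/s.

192.9 kg/s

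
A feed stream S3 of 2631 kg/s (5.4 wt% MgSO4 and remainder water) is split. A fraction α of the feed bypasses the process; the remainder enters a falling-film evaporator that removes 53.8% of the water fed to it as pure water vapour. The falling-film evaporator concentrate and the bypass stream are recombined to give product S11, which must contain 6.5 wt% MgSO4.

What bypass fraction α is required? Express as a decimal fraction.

All 2631×0.054 = 142.07 kg/s of MgSO4 reaches S11, so S11 = 142.07/0.065 = 2185.8 kg/s and vapour = 445.25 kg/s.
The evaporator receives (1−α)·2631 of feed at 0.946 water and removes 0.538 of that water:
0.538×0.946×(1−α)×2631 = 445.25
(1−α) = 445.25/1339 = 0.3325;  α = 0.6675.

0.667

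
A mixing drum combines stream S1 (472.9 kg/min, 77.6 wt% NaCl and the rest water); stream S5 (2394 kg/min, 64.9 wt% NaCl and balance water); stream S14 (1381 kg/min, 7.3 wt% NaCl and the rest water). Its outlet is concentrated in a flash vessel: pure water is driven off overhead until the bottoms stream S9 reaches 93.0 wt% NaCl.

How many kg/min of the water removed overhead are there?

2074 kg/min

NaCl entering = 472.9×0.776 + 2394×0.649 + 1381×0.073 = 2021.5 kg/min.
All NaCl reports to S9, so S9 = 2021.5/0.930 = 2173.6 kg/min.
Total feed = 4247.9 kg/min; overhead = 4247.9 − 2173.6 = 2074.3 kg/min.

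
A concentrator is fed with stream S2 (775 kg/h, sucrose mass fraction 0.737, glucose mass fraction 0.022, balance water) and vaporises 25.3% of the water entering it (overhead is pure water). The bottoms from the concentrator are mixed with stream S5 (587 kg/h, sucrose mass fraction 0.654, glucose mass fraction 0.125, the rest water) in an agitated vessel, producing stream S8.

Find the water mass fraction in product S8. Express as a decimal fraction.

Vapour removed = 0.253×0.241×775 = 47.254 kg/h; concentrate = 727.75 kg/h.
water reaching the mixer = 139.52 (from concentrate) + 587×0.221 = 269.25 kg/h.
Product flow = 727.75 + 587 = 1314.7 kg/h; water fraction = 0.205.

0.205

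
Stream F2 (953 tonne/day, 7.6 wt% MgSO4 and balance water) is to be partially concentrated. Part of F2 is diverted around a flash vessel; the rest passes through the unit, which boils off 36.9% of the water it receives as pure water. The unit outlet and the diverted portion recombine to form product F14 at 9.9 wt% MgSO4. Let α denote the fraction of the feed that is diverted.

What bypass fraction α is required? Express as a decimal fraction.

0.319

All 953×0.076 = 72.428 tonne/day of MgSO4 reaches F14, so F14 = 72.428/0.099 = 731.6 tonne/day and vapour = 221.4 tonne/day.
The evaporator receives (1−α)·953 of feed at 0.924 water and removes 0.369 of that water:
0.369×0.924×(1−α)×953 = 221.4
(1−α) = 221.4/324.93 = 0.6814;  α = 0.3186.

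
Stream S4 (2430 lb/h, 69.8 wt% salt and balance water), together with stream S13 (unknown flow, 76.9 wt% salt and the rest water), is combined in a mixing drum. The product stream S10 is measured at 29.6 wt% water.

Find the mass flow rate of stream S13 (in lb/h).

Let S13 be the unknown flow. Total out = 2430 + S13.
water balance: 733.86 + 0.231·S13 = 0.296·(2430 + S13)
(0.231 − 0.296)·S13 = 0.296×2430 − 733.86 = -14.58
S13 = -14.58 / -0.065 = 224.31 lb/h

224.3 lb/h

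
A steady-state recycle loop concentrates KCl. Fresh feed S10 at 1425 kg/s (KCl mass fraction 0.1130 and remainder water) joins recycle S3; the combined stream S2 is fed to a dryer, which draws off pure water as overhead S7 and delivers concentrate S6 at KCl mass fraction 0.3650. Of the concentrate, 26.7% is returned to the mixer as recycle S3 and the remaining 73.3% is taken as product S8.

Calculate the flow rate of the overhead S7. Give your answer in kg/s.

Overall KCl balance (none leaves overhead): KCl in fresh feed = KCl in product, i.e. 1425×0.113 = (1−0.267)·S6·0.365.
S6 = 161.03/(0.365×0.733) = 601.86 kg/s.
Recycle S3 = 0.267×601.86 = 160.7 kg/s.
Combined feed S2 = 1425 + 160.7 = 1585.7 kg/s.
Overhead S7 = S2 − S6 = 1585.7 − 601.86 = 983.84 kg/s.

983.8 kg/s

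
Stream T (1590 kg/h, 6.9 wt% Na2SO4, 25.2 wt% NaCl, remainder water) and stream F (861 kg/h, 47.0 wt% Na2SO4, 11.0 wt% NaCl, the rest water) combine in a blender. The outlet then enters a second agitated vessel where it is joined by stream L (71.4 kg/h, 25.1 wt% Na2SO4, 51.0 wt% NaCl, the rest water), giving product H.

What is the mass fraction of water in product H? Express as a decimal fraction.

Overall, product flow = 2522.4 kg/h.
water in = 1590×0.679 + 861×0.420 + 71.4×0.239 = 1458.3 kg/h.
water fraction in H = 0.5781.

0.5781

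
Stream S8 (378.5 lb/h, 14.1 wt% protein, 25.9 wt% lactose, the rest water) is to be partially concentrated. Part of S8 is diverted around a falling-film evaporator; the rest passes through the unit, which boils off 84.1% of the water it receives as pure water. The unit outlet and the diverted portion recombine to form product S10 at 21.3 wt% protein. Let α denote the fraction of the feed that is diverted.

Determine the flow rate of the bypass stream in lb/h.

All 378.5×0.141 = 53.368 lb/h of protein reaches S10, so S10 = 53.368/0.213 = 250.56 lb/h and vapour = 127.94 lb/h.
The evaporator receives (1−α)·378.5 of feed at 0.600 water and removes 0.841 of that water:
0.841×0.600×(1−α)×378.5 = 127.94
(1−α) = 127.94/190.99 = 0.6699;  α = 0.3301.
Bypass flow = 0.3301×378.5 = 124.95 lb/h.

124.9 lb/h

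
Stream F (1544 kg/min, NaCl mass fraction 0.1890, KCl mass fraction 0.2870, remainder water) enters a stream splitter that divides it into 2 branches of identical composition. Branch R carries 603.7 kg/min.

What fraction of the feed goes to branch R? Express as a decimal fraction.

0.391

Fraction to R = 603.7/1544 = 0.3910.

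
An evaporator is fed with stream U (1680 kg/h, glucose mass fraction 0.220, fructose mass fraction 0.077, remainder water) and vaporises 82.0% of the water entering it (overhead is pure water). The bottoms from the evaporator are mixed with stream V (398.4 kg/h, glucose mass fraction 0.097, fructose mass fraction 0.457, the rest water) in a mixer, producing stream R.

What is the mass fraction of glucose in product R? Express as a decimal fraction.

Vapour removed = 0.820×0.703×1680 = 968.45 kg/h; concentrate = 711.55 kg/h.
glucose reaching the mixer = 369.6 (from concentrate) + 398.4×0.097 = 408.24 kg/h.
Product flow = 711.55 + 398.4 = 1109.9 kg/h; glucose fraction = 0.368.

0.368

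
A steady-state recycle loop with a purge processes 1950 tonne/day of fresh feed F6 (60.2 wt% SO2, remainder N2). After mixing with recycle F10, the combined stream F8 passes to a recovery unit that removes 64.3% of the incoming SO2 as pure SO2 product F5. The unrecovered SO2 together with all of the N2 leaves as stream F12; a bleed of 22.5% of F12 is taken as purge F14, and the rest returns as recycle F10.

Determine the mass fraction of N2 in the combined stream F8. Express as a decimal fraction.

N2 enters only via F6 and leaves only via the purge: 1950×0.398 = 0.225×(N2 in F12), and the recovery unit passes all N2, so N2 in F8 = N2 in F12 = 3449.3 tonne/day.
SO2 in F8: m_A = 1950×0.602 + (1−0.225)·(1−0.643)·m_A, so m_A = 1173.9/0.7233 = 1622.9 tonne/day.
F8 = 1622.9 + 3449.3 = 5072.3 tonne/day.
N2 fraction in F8 = 3449.3/5072.3 = 0.680.

0.680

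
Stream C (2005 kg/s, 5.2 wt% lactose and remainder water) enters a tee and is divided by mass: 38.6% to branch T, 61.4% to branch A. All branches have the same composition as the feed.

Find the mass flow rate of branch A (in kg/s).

Branch A flow = 0.614×2005 = 1231.1 kg/s.

1231 kg/s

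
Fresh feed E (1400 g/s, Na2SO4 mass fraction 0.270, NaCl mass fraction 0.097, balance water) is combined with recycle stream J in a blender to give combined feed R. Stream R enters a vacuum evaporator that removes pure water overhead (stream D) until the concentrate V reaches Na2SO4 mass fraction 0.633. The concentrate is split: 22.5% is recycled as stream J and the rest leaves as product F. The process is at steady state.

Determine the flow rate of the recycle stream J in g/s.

173.4 g/s

Overall Na2SO4 balance (none leaves overhead): Na2SO4 in fresh feed = Na2SO4 in product, i.e. 1400×0.270 = (1−0.225)·V·0.633.
V = 378/(0.633×0.775) = 770.52 g/s.
Recycle J = 0.225×770.52 = 173.37 g/s.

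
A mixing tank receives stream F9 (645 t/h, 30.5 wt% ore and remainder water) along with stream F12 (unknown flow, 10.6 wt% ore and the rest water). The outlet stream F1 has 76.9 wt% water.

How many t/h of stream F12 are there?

Let F12 be the unknown flow. Total out = 645 + F12.
water balance: 448.27 + 0.894·F12 = 0.769·(645 + F12)
(0.894 − 0.769)·F12 = 0.769×645 − 448.27 = 47.73
F12 = 47.73 / 0.125 = 381.84 t/h

381.8 t/h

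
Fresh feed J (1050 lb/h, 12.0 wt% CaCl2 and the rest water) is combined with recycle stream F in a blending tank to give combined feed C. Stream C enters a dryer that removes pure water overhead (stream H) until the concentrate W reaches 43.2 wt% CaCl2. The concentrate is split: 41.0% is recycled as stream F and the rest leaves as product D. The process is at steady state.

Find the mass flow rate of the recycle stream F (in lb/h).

Overall CaCl2 balance (none leaves overhead): CaCl2 in fresh feed = CaCl2 in product, i.e. 1050×0.120 = (1−0.410)·W·0.432.
W = 126/(0.432×0.590) = 494.35 lb/h.
Recycle F = 0.410×494.35 = 202.68 lb/h.

202.7 lb/h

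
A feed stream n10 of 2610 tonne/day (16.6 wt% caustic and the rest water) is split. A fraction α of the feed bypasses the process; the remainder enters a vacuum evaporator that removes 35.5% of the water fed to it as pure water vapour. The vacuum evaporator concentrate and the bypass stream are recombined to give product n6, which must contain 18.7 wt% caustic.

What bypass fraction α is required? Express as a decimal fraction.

0.621

All 2610×0.166 = 433.26 tonne/day of caustic reaches n6, so n6 = 433.26/0.187 = 2316.9 tonne/day and vapour = 293.1 tonne/day.
The evaporator receives (1−α)·2610 of feed at 0.834 water and removes 0.355 of that water:
0.355×0.834×(1−α)×2610 = 293.1
(1−α) = 293.1/772.74 = 0.3793;  α = 0.6207.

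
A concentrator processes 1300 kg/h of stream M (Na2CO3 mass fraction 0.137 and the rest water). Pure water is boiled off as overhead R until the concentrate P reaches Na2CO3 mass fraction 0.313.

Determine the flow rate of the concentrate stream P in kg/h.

569 kg/h

Na2CO3 is conserved: 1300×0.137 = 178.1 kg/h all reports to the concentrate.
Concentrate = 178.1/(target fraction) = 569.01 kg/h.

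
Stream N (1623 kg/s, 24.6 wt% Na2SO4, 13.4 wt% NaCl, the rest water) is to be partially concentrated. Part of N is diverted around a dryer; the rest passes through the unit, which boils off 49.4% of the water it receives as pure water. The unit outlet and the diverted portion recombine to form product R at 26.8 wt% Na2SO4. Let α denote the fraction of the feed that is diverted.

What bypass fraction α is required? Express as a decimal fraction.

All 1623×0.246 = 399.26 kg/s of Na2SO4 reaches R, so R = 399.26/0.268 = 1489.8 kg/s and vapour = 133.23 kg/s.
The evaporator receives (1−α)·1623 of feed at 0.620 water and removes 0.494 of that water:
0.494×0.620×(1−α)×1623 = 133.23
(1−α) = 133.23/497.09 = 0.2680;  α = 0.7320.

0.732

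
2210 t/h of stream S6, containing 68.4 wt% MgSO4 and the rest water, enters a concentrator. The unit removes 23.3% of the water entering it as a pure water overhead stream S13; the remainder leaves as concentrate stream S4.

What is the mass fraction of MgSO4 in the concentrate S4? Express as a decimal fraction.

0.7384

MgSO4 is not removed: 2210×0.684 = 1511.6 t/h of MgSO4 enters S4.
water entering = 2210×0.316 = 698.36 t/h; overhead removed = 0.233×698.36 = 162.72 t/h.
Concentrate = 2210 − 162.72 = 2047.3 t/h.
Mass fraction = 1511.6/2047.3 = 0.7384.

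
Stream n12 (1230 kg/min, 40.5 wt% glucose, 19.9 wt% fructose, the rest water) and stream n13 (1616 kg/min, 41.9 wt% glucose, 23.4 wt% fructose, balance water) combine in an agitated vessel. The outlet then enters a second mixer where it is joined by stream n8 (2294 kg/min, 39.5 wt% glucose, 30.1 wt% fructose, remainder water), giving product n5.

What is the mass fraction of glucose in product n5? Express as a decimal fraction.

Overall, product flow = 5140 kg/min.
glucose in = 1230×0.405 + 1616×0.419 + 2294×0.395 = 2081.4 kg/min.
glucose fraction in n5 = 0.4049.

0.4049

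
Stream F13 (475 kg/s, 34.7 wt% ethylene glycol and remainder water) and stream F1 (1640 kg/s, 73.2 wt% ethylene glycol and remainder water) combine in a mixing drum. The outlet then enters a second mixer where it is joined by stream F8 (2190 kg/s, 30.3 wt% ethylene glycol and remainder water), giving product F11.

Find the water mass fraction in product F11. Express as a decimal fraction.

0.529

Overall, product flow = 4305 kg/s.
water in = 475×0.653 + 1640×0.268 + 2190×0.697 = 2276.1 kg/s.
water fraction in F11 = 0.529.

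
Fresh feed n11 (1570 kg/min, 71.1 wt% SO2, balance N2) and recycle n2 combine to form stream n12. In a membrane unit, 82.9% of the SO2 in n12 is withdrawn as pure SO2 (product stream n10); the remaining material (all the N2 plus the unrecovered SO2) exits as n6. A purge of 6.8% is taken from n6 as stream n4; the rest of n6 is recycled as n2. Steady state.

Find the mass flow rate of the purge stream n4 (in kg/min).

469.2 kg/min

N2 enters only via n11 and leaves only via the purge: 1570×0.289 = 0.068×(N2 in n6), and the membrane unit passes all N2, so N2 in n12 = N2 in n6 = 6672.5 kg/min.
SO2 in n12: m_A = 1570×0.711 + (1−0.068)·(1−0.829)·m_A, so m_A = 1116.3/0.8406 = 1327.9 kg/min.
n6 = (1−0.829)×1327.9 + 6672.5 = 6899.6 kg/min.
Purge n4 = 0.068×6899.6 = 469.17 kg/min.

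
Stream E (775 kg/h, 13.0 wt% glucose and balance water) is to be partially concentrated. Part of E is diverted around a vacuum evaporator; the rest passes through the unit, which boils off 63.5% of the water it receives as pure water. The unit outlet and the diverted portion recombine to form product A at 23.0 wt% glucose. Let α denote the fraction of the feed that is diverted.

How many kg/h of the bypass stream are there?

165.1 kg/h

All 775×0.130 = 100.75 kg/h of glucose reaches A, so A = 100.75/0.230 = 438.04 kg/h and vapour = 336.96 kg/h.
The evaporator receives (1−α)·775 of feed at 0.870 water and removes 0.635 of that water:
0.635×0.870×(1−α)×775 = 336.96
(1−α) = 336.96/428.15 = 0.7870;  α = 0.2130.
Bypass flow = 0.2130×775 = 165.07 kg/h.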